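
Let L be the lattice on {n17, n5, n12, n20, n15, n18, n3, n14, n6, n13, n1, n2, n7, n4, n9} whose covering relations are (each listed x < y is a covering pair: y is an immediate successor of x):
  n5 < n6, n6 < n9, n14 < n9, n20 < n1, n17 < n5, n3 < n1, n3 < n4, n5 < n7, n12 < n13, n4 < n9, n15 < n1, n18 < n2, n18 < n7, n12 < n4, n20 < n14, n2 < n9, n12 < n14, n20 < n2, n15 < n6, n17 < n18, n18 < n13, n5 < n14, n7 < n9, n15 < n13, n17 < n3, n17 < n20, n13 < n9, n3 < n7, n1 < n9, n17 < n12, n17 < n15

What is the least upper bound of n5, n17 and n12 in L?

Common upper bounds of {n5, n17, n12}: n14, n9.
The least among these is n14.

n14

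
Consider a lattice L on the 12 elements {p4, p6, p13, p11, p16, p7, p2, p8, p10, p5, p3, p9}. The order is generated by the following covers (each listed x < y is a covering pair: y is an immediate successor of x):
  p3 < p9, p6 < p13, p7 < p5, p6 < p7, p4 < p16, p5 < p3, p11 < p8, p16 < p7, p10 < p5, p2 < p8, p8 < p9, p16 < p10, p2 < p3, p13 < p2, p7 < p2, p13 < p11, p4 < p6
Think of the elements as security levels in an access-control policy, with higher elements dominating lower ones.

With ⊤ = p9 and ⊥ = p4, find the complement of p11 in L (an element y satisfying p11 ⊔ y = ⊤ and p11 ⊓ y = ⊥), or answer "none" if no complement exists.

p10

Need y with p11 ∨ y = p9 and p11 ∧ y = p4.
Checking each element gives: p10.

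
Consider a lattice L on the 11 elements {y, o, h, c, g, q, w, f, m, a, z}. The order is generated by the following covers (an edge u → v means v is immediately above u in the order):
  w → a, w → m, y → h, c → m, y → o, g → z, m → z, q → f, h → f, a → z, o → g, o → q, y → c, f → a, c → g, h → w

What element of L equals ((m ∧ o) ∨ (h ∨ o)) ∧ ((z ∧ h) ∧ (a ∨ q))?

h

m ∧ o = y
h ∨ o = f
y ∨ f = f
z ∧ h = h
a ∨ q = a
h ∧ a = h
f ∧ h = h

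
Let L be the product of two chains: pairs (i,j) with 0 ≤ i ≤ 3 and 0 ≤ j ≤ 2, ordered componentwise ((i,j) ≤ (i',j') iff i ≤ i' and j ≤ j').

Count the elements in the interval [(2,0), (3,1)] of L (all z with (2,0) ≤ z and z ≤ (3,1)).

The interval [(2,0), (3,1)] = {(2,0), (2,1), (3,0), (3,1)}, which has 4 elements.

4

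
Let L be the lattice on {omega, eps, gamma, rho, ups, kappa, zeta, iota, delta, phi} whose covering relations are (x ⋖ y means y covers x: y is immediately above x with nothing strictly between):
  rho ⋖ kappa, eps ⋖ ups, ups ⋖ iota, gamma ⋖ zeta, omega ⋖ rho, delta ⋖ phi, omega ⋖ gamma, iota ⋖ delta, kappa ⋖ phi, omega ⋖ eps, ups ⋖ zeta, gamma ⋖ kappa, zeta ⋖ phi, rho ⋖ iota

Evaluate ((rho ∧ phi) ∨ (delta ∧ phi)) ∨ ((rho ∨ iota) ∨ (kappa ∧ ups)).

delta

rho ∧ phi = rho
delta ∧ phi = delta
rho ∨ delta = delta
rho ∨ iota = iota
kappa ∧ ups = omega
iota ∨ omega = iota
delta ∨ iota = delta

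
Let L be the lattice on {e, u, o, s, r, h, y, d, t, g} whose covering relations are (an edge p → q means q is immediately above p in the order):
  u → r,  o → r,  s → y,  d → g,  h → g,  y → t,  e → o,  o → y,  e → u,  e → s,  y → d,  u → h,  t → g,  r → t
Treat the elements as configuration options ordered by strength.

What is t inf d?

y

Common lower bounds of {t, d}: e, o, s, y.
The greatest among these is y.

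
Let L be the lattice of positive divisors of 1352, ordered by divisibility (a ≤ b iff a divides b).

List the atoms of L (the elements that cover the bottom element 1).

The atoms are exactly the elements that cover 1: 13, 2.

13, 2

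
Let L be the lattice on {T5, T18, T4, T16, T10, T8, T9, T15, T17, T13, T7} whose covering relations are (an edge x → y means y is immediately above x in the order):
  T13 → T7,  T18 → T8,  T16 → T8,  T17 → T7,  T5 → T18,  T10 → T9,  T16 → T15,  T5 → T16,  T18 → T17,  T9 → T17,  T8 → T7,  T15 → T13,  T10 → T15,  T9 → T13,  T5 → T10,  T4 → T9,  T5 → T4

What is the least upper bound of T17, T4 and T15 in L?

T7

Common upper bounds of {T17, T4, T15}: T7.
The least among these is T7.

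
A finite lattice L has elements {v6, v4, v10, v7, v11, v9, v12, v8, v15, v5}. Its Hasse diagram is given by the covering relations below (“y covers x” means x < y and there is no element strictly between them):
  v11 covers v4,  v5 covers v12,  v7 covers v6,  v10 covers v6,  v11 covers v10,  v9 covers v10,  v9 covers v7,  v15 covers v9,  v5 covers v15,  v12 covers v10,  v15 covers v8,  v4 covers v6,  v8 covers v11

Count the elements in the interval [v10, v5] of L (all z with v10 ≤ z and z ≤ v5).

The interval [v10, v5] = {v10, v11, v12, v15, v5, v8, v9}, which has 7 elements.

7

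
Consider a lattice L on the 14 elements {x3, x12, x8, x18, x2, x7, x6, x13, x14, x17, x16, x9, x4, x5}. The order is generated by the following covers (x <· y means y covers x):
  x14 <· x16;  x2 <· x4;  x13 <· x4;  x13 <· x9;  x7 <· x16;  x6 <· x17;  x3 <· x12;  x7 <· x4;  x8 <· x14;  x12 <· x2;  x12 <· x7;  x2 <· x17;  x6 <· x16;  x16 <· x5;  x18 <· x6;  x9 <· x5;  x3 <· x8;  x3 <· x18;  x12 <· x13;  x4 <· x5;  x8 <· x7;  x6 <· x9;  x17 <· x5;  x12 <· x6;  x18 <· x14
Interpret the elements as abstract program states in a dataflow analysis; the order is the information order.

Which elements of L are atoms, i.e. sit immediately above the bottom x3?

The atoms are exactly the elements that cover x3: x12, x18, x8.

x12, x18, x8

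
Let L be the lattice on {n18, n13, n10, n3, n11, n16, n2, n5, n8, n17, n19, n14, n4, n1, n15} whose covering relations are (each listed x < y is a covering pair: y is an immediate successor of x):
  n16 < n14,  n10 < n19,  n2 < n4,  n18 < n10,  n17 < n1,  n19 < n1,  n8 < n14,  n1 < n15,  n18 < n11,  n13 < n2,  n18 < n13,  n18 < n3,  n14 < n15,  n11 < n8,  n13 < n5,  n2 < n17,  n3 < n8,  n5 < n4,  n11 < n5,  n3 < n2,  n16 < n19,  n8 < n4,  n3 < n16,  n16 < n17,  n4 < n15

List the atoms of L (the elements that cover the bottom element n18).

The atoms are exactly the elements that cover n18: n10, n11, n13, n3.

n10, n11, n13, n3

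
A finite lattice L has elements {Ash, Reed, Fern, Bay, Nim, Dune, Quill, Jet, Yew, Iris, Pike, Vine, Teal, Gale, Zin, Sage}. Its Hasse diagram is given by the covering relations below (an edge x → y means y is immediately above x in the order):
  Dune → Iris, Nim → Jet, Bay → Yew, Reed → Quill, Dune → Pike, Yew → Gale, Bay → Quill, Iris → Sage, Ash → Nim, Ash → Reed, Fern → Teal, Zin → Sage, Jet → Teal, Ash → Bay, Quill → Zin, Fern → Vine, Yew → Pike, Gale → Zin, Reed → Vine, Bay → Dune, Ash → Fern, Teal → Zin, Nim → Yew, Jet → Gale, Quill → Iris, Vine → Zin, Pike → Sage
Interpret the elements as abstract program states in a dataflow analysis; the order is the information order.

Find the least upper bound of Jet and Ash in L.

Common upper bounds of {Jet, Ash}: Gale, Jet, Sage, Teal, Zin.
The least among these is Jet.

Jet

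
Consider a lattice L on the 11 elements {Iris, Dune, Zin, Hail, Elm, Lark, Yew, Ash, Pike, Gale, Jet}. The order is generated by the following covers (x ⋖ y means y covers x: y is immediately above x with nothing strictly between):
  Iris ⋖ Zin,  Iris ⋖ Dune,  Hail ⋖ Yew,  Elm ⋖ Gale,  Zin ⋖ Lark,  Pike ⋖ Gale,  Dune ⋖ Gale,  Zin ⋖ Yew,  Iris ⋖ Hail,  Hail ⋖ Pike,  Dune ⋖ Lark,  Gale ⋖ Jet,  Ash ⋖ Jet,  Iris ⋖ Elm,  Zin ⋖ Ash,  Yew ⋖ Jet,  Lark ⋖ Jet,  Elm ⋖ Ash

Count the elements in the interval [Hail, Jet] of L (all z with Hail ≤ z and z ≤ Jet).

5

The interval [Hail, Jet] = {Gale, Hail, Jet, Pike, Yew}, which has 5 elements.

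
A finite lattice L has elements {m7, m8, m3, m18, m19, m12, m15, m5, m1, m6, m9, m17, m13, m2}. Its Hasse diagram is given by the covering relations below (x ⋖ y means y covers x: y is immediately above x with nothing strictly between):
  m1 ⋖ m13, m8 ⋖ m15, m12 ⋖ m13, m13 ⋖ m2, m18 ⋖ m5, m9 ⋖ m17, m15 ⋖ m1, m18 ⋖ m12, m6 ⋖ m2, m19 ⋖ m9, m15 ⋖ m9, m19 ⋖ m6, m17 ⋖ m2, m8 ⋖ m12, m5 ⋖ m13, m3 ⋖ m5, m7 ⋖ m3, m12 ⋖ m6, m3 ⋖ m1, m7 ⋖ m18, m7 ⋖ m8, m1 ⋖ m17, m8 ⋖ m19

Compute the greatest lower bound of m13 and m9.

Common lower bounds of {m13, m9}: m15, m7, m8.
The greatest among these is m15.

m15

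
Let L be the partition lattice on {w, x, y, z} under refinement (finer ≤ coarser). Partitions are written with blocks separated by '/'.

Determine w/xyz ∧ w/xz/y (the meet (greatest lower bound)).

w/xz/y

Common lower bounds of {w/xyz, w/xz/y}: w/x/y/z, w/xz/y.
The greatest among these is w/xz/y.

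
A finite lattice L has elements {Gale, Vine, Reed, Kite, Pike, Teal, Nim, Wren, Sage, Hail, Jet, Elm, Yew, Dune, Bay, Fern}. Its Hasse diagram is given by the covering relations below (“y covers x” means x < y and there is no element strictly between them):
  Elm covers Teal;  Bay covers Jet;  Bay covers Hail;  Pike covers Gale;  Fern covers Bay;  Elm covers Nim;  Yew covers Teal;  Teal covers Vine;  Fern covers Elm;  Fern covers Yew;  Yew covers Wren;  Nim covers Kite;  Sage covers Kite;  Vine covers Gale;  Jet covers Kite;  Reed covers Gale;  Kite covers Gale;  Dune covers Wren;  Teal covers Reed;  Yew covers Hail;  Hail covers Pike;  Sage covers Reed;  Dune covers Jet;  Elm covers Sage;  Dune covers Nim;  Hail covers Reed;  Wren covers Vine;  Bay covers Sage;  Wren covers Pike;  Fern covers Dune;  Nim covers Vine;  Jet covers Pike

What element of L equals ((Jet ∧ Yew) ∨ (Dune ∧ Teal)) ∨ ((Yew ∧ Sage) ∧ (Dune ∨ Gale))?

Wren

Jet ∧ Yew = Pike
Dune ∧ Teal = Vine
Pike ∨ Vine = Wren
Yew ∧ Sage = Reed
Dune ∨ Gale = Dune
Reed ∧ Dune = Gale
Wren ∨ Gale = Wren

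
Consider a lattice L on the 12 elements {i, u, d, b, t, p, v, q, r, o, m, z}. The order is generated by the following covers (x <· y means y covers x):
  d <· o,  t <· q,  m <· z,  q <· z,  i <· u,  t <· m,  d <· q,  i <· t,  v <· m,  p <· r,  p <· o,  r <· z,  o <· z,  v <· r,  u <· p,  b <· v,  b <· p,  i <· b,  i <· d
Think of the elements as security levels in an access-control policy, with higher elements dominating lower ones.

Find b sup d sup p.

Common upper bounds of {b, d, p}: o, z.
The least among these is o.

o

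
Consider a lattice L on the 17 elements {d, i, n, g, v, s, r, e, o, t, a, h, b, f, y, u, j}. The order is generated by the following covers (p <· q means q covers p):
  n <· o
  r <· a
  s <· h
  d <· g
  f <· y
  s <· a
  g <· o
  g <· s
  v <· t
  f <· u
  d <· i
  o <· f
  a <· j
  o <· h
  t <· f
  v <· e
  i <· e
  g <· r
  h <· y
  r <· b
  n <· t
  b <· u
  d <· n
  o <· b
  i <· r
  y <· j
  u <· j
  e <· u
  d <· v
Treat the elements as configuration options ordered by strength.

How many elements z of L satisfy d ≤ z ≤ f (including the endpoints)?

The interval [d, f] = {d, f, g, n, o, t, v}, which has 7 elements.

7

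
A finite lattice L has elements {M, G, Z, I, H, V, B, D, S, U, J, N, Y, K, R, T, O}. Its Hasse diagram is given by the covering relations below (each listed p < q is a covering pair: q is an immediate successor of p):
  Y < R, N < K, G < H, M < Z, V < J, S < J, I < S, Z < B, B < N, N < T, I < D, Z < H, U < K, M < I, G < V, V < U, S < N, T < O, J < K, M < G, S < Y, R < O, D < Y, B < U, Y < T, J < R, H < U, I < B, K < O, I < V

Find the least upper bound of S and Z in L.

Common upper bounds of {S, Z}: K, N, O, T.
The least among these is N.

N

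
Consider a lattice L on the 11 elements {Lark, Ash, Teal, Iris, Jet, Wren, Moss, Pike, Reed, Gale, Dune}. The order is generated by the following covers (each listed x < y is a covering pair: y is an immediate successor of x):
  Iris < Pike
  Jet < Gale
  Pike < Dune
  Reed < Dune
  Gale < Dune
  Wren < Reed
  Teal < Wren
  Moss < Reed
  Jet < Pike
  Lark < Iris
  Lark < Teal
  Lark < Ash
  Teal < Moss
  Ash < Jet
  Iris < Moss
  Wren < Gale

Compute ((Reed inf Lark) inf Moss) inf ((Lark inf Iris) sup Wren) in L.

Reed ∧ Lark = Lark
Lark ∧ Moss = Lark
Lark ∧ Iris = Lark
Lark ∨ Wren = Wren
Lark ∧ Wren = Lark

Lark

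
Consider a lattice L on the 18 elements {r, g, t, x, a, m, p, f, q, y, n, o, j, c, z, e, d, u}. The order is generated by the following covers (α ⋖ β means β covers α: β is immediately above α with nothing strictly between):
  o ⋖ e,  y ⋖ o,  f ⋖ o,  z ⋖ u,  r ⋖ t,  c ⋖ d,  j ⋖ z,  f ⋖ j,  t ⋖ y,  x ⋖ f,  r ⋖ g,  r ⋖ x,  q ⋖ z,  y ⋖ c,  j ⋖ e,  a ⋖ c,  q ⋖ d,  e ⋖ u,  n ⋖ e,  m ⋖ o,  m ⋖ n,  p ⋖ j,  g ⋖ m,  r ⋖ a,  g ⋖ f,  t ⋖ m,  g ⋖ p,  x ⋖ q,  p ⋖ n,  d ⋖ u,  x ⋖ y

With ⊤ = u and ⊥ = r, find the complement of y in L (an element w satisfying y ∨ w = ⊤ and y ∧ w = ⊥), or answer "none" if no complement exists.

none

For every candidate w, either y ∨ w ≠ u or y ∧ w ≠ r; no complement exists.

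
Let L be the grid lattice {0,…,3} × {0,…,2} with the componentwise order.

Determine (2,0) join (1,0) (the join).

(2,0)

Common upper bounds of {(2,0), (1,0)}: (2,0), (2,1), (2,2), (3,0), (3,1), (3,2).
The least among these is (2,0).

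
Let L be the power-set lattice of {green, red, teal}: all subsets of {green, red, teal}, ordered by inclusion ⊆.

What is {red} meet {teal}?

{}

Under ⊆, meet is intersection: {red} ∩ {teal} = {}.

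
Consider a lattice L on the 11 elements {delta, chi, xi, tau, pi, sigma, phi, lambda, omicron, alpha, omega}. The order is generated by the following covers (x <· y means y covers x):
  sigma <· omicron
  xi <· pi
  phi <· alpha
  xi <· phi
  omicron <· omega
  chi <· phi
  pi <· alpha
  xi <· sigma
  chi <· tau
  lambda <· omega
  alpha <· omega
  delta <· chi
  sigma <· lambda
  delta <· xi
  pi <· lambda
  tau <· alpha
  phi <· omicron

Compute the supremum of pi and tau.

alpha

Common upper bounds of {pi, tau}: alpha, omega.
The least among these is alpha.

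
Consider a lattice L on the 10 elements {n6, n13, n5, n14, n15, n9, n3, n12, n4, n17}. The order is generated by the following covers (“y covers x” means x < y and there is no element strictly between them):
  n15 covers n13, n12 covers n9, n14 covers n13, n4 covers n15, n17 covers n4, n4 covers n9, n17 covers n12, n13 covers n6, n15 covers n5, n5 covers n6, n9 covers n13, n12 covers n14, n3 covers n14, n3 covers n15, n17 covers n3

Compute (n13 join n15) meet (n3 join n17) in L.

n15

n13 ∨ n15 = n15
n3 ∨ n17 = n17
n15 ∧ n17 = n15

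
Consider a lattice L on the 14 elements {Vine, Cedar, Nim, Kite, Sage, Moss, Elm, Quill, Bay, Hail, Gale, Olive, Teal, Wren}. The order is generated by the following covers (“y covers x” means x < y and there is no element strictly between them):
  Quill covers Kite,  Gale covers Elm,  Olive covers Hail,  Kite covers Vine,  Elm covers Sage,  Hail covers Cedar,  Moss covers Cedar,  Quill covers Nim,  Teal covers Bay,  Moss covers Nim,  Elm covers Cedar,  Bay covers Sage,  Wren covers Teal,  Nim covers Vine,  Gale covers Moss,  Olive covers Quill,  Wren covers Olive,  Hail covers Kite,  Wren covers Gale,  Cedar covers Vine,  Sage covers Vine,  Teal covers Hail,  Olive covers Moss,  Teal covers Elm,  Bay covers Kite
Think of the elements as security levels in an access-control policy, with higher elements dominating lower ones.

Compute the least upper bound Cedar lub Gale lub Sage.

Gale

Common upper bounds of {Cedar, Gale, Sage}: Gale, Wren.
The least among these is Gale.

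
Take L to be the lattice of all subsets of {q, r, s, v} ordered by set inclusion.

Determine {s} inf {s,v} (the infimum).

{s}

Under ⊆, meet is intersection: {s} ∩ {s,v} = {s}.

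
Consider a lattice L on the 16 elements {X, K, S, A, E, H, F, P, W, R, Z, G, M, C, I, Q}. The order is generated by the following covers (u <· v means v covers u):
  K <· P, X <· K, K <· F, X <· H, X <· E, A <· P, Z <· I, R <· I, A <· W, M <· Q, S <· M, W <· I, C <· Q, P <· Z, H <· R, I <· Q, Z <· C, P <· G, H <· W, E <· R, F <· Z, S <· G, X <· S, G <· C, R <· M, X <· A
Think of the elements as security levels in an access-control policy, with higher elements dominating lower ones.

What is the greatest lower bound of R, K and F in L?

X

Common lower bounds of {R, K, F}: X.
The greatest among these is X.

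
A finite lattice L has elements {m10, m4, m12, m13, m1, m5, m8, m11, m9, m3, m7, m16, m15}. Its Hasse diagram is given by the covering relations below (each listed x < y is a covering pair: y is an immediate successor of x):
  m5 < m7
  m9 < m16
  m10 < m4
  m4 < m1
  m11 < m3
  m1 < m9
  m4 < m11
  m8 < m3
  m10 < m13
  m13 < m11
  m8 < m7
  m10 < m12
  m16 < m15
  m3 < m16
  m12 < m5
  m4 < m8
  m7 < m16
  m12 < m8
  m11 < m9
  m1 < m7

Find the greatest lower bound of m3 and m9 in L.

m11

Common lower bounds of {m3, m9}: m10, m11, m13, m4.
The greatest among these is m11.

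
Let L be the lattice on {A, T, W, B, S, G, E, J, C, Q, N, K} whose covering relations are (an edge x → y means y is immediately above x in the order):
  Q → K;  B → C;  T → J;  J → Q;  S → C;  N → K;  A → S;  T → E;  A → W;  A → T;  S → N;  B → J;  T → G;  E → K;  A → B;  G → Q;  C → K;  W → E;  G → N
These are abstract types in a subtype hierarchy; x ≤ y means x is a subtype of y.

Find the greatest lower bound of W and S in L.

A

Common lower bounds of {W, S}: A.
The greatest among these is A.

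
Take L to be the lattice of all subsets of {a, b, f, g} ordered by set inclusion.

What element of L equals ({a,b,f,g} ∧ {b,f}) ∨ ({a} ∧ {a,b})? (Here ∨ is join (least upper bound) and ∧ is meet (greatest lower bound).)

{a,b,f}

{a,b,f,g} ∧ {b,f} = {b,f}
{a} ∧ {a,b} = {a}
{b,f} ∨ {a} = {a,b,f}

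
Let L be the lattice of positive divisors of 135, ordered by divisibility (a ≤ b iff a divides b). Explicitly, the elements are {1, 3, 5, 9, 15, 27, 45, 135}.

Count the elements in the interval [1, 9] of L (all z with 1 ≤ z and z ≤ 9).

3

The interval [1, 9] = {1, 3, 9}, which has 3 elements.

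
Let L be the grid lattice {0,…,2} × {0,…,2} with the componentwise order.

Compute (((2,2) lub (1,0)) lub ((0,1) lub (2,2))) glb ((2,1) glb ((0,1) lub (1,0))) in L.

(2,2) ∨ (1,0) = (2,2)
(0,1) ∨ (2,2) = (2,2)
(2,2) ∨ (2,2) = (2,2)
(0,1) ∨ (1,0) = (1,1)
(2,1) ∧ (1,1) = (1,1)
(2,2) ∧ (1,1) = (1,1)

(1,1)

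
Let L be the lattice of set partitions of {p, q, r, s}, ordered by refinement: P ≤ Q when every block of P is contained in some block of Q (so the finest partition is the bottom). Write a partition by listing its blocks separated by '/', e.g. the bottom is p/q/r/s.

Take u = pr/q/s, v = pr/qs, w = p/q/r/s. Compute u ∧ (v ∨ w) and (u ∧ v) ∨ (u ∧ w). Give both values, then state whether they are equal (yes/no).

pr/q/s; pr/q/s; yes

v ∨ w = pr/qs, so u ∧ (v ∨ w) = pr/q/s ∧ pr/qs = pr/q/s.
u ∧ v = pr/q/s and u ∧ w = p/q/r/s, so (u ∧ v) ∨ (u ∧ w) = pr/q/s ∨ p/q/r/s = pr/q/s.
Equal: yes.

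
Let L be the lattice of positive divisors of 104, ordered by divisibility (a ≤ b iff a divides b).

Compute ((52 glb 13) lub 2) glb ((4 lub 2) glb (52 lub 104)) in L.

52 ∧ 13 = 13
13 ∨ 2 = 26
4 ∨ 2 = 4
52 ∨ 104 = 104
4 ∧ 104 = 4
26 ∧ 4 = 2

2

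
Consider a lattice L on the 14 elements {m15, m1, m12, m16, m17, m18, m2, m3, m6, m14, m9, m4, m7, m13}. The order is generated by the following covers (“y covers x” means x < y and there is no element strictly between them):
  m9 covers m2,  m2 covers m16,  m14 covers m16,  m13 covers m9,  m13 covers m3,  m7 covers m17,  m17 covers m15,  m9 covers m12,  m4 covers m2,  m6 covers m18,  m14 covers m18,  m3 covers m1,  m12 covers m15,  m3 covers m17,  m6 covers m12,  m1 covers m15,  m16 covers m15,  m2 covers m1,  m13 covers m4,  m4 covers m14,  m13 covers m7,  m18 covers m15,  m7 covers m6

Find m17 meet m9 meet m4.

m15

Common lower bounds of {m17, m9, m4}: m15.
The greatest among these is m15.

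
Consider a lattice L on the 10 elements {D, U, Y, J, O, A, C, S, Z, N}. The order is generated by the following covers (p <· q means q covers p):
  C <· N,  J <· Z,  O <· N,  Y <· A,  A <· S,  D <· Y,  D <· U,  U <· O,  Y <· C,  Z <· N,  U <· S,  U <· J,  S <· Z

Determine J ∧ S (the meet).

U

Common lower bounds of {J, S}: D, U.
The greatest among these is U.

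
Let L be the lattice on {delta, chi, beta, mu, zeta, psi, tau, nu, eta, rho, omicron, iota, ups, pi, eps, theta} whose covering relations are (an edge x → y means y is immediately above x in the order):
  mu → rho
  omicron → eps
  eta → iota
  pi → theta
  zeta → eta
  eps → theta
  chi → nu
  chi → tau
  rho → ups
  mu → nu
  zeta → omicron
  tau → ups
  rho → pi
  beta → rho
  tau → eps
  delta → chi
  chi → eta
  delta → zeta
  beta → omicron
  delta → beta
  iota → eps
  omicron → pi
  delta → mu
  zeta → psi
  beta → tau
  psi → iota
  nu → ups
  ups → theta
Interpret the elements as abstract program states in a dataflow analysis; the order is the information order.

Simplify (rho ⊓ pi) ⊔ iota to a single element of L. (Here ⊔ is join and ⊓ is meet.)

rho ∧ pi = rho
rho ∨ iota = theta

theta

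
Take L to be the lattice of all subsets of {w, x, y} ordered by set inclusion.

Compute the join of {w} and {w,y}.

{w,y}

Common upper bounds of {{w}, {w,y}}: {w,x,y}, {w,y}.
The least among these is {w,y}.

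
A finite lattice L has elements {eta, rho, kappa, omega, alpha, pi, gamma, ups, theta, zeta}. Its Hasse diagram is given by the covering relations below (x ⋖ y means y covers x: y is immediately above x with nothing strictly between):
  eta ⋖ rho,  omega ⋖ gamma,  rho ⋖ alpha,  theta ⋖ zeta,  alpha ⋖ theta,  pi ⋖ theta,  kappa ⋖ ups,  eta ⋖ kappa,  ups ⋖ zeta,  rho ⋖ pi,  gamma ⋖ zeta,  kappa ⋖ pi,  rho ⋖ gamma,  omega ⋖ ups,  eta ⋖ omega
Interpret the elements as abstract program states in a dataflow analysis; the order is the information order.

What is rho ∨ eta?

Common upper bounds of {rho, eta}: alpha, gamma, pi, rho, theta, zeta.
The least among these is rho.

rho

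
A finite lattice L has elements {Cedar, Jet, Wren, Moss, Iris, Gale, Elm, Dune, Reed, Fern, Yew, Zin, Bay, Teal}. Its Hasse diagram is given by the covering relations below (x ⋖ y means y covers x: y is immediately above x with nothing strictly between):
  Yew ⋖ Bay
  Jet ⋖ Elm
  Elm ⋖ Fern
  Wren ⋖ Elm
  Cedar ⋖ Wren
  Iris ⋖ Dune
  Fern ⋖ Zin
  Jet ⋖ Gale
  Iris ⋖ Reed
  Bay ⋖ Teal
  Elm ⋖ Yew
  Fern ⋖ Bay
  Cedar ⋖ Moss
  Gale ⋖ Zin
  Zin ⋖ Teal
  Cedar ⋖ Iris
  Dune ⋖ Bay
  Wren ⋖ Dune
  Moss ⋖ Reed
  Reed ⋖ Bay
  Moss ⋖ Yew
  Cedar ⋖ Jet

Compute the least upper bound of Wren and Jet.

Elm

Common upper bounds of {Wren, Jet}: Bay, Elm, Fern, Teal, Yew, Zin.
The least among these is Elm.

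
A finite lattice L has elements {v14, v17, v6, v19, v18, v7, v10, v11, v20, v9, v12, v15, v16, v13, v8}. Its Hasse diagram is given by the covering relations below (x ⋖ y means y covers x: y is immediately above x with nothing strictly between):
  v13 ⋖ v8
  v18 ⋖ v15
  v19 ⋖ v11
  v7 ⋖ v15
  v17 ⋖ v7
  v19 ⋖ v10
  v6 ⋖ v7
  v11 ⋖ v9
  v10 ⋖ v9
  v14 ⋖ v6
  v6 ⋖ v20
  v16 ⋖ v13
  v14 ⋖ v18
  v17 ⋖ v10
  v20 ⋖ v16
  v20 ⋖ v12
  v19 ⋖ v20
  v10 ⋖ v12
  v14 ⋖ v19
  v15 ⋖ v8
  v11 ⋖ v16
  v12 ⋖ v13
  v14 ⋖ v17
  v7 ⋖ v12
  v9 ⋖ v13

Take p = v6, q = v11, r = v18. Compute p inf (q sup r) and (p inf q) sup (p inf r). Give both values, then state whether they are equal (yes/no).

q sup r = v8, so p inf (q sup r) = v6 inf v8 = v6.
p inf q = v14 and p inf r = v14, so (p inf q) sup (p inf r) = v14 sup v14 = v14.
Equal: no.

v6; v14; no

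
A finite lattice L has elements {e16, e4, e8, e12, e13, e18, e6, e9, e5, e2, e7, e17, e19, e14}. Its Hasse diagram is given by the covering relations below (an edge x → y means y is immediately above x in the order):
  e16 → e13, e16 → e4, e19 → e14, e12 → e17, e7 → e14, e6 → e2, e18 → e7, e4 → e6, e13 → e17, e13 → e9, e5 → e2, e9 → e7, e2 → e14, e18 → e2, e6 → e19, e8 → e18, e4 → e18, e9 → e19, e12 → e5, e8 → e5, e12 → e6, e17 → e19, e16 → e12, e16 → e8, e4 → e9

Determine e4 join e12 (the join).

Common upper bounds of {e4, e12}: e14, e19, e2, e6.
The least among these is e6.

e6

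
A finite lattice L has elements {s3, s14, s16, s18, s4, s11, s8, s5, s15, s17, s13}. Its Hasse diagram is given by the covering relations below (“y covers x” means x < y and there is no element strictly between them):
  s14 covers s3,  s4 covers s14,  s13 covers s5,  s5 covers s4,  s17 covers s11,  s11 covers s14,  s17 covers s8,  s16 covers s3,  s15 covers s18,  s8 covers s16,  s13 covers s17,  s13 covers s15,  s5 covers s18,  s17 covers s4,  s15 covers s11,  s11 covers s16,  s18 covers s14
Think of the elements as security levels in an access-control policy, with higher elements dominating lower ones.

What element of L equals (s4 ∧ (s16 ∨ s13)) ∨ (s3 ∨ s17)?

s17

s16 ∨ s13 = s13
s4 ∧ s13 = s4
s3 ∨ s17 = s17
s4 ∨ s17 = s17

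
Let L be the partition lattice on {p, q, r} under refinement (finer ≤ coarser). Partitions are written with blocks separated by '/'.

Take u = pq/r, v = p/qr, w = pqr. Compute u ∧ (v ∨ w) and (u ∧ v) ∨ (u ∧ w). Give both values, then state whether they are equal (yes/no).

pq/r; pq/r; yes

v ∨ w = pqr, so u ∧ (v ∨ w) = pq/r ∧ pqr = pq/r.
u ∧ v = p/q/r and u ∧ w = pq/r, so (u ∧ v) ∨ (u ∧ w) = p/q/r ∨ pq/r = pq/r.
Equal: yes.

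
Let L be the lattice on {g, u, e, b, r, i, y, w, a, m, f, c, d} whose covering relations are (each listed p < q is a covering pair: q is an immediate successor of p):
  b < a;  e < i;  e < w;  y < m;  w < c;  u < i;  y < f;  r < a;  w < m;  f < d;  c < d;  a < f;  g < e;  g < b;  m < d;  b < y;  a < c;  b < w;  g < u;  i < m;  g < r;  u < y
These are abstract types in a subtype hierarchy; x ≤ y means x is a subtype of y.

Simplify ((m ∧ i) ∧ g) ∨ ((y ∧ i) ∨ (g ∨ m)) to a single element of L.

m

m ∧ i = i
i ∧ g = g
y ∧ i = u
g ∨ m = m
u ∨ m = m
g ∨ m = m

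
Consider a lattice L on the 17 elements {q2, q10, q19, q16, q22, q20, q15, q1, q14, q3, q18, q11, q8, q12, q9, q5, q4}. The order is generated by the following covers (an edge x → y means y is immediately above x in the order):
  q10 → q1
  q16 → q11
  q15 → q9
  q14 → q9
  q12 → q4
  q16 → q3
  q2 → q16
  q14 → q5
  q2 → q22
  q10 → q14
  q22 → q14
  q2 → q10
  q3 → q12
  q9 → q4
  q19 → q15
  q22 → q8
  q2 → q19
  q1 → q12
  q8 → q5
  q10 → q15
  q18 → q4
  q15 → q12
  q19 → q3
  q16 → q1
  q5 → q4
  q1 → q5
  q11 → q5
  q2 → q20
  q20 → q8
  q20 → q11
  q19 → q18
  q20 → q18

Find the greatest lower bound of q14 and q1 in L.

Common lower bounds of {q14, q1}: q10, q2.
The greatest among these is q10.

q10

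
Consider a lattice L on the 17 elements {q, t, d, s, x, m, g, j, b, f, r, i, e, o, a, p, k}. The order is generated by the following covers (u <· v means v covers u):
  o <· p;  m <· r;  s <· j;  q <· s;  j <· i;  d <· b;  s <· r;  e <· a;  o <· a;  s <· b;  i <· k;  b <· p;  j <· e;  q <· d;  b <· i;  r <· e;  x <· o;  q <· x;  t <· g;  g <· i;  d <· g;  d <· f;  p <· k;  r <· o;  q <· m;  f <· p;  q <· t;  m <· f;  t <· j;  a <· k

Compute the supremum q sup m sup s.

r

Common upper bounds of {q, m, s}: a, e, k, o, p, r.
The least among these is r.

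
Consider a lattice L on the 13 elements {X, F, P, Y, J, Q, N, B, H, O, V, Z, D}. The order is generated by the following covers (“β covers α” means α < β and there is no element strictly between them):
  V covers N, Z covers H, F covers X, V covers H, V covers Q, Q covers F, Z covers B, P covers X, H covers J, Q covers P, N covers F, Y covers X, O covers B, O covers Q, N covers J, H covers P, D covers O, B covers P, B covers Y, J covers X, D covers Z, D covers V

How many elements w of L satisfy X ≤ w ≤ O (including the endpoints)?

7

The interval [X, O] = {B, F, O, P, Q, X, Y}, which has 7 elements.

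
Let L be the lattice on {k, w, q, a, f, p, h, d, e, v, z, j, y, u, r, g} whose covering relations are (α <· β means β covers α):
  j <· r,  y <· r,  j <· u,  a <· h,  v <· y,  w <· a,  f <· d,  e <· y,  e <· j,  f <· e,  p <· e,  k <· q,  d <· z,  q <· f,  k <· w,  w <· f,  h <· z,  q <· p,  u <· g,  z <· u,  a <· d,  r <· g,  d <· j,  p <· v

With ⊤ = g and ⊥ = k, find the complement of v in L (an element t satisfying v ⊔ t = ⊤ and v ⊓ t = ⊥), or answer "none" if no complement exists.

Need t with v ∨ t = g and v ∧ t = k.
Checking each element gives: h.

h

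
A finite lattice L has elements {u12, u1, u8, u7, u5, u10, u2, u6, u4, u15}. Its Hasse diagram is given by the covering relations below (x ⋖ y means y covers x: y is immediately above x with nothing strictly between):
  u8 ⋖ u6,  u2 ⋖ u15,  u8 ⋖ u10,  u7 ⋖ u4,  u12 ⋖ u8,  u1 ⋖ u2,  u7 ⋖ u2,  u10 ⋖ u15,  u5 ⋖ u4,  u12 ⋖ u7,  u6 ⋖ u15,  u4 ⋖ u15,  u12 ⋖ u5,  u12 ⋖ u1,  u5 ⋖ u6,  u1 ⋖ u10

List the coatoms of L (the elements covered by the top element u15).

u10, u2, u4, u6

The coatoms are exactly the elements covered by u15: u10, u2, u4, u6.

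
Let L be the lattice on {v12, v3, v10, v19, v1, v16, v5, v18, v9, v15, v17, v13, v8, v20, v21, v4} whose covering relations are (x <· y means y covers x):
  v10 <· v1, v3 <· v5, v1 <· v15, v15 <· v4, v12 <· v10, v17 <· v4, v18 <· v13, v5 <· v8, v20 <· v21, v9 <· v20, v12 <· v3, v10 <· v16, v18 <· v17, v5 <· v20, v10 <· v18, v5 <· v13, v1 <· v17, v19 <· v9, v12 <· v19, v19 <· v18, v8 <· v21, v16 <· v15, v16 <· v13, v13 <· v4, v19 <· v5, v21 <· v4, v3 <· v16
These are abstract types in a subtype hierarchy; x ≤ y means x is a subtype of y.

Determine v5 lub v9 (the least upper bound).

v20

Common upper bounds of {v5, v9}: v20, v21, v4.
The least among these is v20.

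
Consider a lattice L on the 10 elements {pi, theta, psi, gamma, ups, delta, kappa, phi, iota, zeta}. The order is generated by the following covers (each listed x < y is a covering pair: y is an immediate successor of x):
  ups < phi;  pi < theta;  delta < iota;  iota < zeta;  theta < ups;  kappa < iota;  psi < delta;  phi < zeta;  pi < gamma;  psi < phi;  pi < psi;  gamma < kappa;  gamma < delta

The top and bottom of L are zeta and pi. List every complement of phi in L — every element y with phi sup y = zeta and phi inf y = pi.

Need y with phi ∨ y = zeta and phi ∧ y = pi.
Checking each element gives: gamma, kappa.

gamma, kappa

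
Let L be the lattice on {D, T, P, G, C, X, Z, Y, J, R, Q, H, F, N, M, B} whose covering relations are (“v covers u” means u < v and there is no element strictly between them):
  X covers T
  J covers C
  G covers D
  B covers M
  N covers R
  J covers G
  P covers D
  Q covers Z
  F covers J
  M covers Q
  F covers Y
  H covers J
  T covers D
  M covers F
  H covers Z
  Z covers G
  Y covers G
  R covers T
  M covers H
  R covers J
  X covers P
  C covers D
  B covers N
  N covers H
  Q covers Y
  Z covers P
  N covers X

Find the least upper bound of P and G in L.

Common upper bounds of {P, G}: B, H, M, N, Q, Z.
The least among these is Z.

Z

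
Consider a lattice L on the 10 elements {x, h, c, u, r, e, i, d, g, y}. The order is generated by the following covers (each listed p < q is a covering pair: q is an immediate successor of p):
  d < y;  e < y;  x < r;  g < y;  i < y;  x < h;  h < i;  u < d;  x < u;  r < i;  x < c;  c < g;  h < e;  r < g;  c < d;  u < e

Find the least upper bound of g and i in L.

y

Common upper bounds of {g, i}: y.
The least among these is y.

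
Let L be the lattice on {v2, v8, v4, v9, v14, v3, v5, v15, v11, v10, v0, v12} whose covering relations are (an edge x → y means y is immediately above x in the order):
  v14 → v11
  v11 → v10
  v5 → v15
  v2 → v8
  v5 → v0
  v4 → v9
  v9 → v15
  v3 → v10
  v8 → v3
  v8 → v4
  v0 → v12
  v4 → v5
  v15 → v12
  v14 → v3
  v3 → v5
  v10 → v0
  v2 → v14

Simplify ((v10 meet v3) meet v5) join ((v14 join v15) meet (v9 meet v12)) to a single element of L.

v10 ∧ v3 = v3
v3 ∧ v5 = v3
v14 ∨ v15 = v15
v9 ∧ v12 = v9
v15 ∧ v9 = v9
v3 ∨ v9 = v15

v15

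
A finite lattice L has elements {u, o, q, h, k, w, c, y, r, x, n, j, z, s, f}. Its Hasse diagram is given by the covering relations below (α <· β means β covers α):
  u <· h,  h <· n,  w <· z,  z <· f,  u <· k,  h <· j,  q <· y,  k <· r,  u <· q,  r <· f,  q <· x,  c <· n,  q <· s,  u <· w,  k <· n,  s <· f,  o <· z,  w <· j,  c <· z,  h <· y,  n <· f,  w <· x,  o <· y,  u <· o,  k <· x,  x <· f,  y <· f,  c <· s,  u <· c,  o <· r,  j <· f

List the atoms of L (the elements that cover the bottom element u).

The atoms are exactly the elements that cover u: c, h, k, o, q, w.

c, h, k, o, q, w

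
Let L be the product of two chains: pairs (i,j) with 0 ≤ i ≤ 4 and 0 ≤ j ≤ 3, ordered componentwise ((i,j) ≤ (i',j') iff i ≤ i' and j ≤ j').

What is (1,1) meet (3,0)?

In a product of chains, the meet is componentwise min, giving (1,0).

(1,0)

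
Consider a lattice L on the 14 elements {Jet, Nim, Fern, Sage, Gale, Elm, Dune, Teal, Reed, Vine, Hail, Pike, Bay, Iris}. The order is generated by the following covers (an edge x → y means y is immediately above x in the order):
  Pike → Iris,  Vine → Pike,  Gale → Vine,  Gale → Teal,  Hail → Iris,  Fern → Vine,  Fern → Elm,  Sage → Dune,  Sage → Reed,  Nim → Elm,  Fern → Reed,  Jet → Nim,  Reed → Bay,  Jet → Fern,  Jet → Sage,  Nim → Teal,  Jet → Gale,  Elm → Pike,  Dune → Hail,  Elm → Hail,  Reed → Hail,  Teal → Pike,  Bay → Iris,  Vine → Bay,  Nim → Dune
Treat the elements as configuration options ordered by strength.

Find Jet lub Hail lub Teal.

Iris

Common upper bounds of {Jet, Hail, Teal}: Iris.
The least among these is Iris.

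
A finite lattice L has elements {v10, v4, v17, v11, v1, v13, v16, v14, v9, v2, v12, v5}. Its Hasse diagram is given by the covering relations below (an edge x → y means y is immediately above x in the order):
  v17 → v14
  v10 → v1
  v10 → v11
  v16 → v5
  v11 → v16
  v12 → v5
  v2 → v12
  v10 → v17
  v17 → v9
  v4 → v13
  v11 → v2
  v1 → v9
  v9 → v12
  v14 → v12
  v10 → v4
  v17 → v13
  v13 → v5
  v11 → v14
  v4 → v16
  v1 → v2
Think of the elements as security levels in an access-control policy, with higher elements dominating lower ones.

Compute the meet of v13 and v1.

Common lower bounds of {v13, v1}: v10.
The greatest among these is v10.

v10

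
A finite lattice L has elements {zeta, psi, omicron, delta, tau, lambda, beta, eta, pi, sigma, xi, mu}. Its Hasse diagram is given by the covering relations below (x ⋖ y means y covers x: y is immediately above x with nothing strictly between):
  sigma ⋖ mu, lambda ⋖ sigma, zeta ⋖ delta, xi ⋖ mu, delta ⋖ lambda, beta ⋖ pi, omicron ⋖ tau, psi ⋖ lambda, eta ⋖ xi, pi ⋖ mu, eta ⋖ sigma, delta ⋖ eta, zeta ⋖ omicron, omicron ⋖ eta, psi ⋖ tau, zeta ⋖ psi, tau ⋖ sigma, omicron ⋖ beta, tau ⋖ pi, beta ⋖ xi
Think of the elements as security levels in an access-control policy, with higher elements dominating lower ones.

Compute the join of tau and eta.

sigma

Common upper bounds of {tau, eta}: mu, sigma.
The least among these is sigma.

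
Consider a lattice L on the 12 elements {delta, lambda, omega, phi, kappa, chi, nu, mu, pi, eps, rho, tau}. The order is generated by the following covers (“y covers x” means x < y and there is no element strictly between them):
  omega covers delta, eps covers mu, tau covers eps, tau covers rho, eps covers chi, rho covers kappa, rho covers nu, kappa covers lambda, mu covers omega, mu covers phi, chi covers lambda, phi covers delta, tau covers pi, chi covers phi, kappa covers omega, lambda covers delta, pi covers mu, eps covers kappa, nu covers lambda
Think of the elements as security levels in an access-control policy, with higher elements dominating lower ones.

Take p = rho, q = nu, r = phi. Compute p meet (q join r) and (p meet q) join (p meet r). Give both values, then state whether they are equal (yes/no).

q join r = tau, so p meet (q join r) = rho meet tau = rho.
p meet q = nu and p meet r = delta, so (p meet q) join (p meet r) = nu join delta = nu.
Equal: no.

rho; nu; no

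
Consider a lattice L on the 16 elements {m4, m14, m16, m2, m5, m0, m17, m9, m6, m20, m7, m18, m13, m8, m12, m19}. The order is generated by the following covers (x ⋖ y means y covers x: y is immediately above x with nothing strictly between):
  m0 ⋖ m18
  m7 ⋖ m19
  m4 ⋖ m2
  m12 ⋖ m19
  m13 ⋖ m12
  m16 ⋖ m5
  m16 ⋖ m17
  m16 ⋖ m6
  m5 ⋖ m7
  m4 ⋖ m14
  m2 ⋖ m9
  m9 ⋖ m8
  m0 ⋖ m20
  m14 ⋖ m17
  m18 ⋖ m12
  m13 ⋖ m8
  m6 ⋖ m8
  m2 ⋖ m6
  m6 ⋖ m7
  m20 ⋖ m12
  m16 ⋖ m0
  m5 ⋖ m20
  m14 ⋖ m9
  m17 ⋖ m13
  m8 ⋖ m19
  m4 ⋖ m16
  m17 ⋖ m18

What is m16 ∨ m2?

Common upper bounds of {m16, m2}: m19, m6, m7, m8.
The least among these is m6.

m6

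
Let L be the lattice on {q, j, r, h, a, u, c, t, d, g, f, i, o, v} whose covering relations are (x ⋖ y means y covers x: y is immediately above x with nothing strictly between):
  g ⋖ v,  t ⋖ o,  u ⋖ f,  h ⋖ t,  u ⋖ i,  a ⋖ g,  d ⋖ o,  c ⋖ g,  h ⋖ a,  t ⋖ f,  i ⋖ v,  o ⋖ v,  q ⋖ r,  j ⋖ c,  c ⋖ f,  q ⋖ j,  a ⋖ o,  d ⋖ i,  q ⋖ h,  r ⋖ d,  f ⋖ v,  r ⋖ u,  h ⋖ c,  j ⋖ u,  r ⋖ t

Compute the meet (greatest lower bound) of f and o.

t

Common lower bounds of {f, o}: h, q, r, t.
The greatest among these is t.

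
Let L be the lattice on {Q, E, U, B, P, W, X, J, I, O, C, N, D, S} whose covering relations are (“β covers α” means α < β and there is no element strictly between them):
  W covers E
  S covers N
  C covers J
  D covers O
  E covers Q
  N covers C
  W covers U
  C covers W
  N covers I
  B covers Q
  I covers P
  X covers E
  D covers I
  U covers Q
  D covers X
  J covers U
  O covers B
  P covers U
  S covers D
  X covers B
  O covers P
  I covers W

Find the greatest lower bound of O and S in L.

Common lower bounds of {O, S}: B, O, P, Q, U.
The greatest among these is O.

O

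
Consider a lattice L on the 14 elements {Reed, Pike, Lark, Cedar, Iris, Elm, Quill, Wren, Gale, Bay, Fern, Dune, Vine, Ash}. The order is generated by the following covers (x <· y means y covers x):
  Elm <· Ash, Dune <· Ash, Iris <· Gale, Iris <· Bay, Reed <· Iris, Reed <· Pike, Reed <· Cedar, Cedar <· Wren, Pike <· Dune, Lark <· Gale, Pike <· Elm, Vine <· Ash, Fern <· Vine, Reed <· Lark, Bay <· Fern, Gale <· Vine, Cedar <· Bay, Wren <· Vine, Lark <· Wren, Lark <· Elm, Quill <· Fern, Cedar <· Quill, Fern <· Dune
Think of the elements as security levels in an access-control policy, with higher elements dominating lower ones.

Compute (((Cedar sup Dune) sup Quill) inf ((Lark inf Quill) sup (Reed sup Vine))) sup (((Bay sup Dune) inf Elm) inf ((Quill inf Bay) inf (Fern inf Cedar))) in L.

Fern

Cedar ∨ Dune = Dune
Dune ∨ Quill = Dune
Lark ∧ Quill = Reed
Reed ∨ Vine = Vine
Reed ∨ Vine = Vine
Dune ∧ Vine = Fern
Bay ∨ Dune = Dune
Dune ∧ Elm = Pike
Quill ∧ Bay = Cedar
Fern ∧ Cedar = Cedar
Cedar ∧ Cedar = Cedar
Pike ∧ Cedar = Reed
Fern ∨ Reed = Fern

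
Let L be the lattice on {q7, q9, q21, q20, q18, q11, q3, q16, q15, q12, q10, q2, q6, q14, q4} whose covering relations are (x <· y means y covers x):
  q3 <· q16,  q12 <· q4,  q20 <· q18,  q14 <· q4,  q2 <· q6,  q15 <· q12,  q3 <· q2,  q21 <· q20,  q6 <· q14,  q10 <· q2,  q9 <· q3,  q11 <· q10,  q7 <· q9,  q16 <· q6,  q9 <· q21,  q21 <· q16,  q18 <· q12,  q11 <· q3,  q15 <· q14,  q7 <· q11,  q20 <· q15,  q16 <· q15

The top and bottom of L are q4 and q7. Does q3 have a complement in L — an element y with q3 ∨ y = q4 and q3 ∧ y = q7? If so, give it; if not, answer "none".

For every candidate y, either q3 ∨ y ≠ q4 or q3 ∧ y ≠ q7; no complement exists.

none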